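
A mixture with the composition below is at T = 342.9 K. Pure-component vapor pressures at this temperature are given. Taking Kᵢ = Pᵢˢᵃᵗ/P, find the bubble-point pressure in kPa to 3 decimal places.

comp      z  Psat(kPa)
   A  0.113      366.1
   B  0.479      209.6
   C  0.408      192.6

Pbub = 220.349 kPa

At the bubble point ψ → 0, so ΣzᵢKᵢ = 1 with Kᵢ = Pᵢˢᵃᵗ/P ⇒ P = ΣzᵢPᵢˢᵃᵗ.
P = 0.113·366.1 + 0.479·209.6 + 0.408·192.6 = 220.349 kPa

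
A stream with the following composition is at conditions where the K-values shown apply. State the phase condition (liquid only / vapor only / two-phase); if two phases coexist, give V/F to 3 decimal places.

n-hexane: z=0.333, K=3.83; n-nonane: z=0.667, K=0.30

ΣzᵢKᵢ = 1.475; Σzᵢ/Kᵢ = 2.310.
Both exceed 1, so a two-phase solution exists.
Material balance + equilibrium reduce to Σ zᵢ(Kᵢ−1)/(1+ψ(Kᵢ−1)) = 0.
Newton iteration, ψ⁰ = 0.64:
  ψ = 0.640: g = -0.5106, g' = -1.410 → ψ = 0.278
  ψ = 0.278: g = -0.0521, g' = -1.339 → ψ = 0.239
  ψ = 0.239: g = 0.0015, g' = -1.420 → ψ = 0.240
Converged at ψ = 0.240.

two-phase, V/F = 0.240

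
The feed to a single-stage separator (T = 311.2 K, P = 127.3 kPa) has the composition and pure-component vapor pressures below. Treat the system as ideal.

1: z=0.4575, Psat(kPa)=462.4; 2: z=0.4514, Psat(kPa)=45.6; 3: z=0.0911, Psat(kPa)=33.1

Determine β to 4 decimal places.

Raoult's law: Kᵢ = Pᵢˢᵃᵗ/P = Pᵢˢᵃᵗ/127.3.
  K_1 = 462.4/127.3 = 3.632364, K_2 = 45.6/127.3 = 0.358209, K_3 = 33.1/127.3 = 0.260016
Let β = V/F and solve Σ zᵢ(Kᵢ−1)/(1+β(Kᵢ−1)) = 0.
Feasibility: ΣzᵢKᵢ = 1.8472, Σzᵢ/Kᵢ = 1.7365 — both > 1, two phases present.
Iterate (Newton) starting at β = 0.5:
  β = 0.5000: g = -0.01365, g' = -1.1198 → β = 0.4878
Converged at β = 0.4878.

β = 0.4878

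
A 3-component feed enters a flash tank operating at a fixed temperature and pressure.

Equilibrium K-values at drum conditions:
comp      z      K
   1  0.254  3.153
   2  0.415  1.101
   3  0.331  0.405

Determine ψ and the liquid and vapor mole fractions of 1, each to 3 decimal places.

Let ψ = V/F and solve Σ zᵢ(Kᵢ−1)/(1+ψ(Kᵢ−1)) = 0.
Feasibility: ΣzᵢKᵢ = 1.392, Σzᵢ/Kᵢ = 1.275 — both > 1, two phases present.
Newton iteration, ψ⁰ = 0.5:
  ψ = 0.500: g = 0.0229, g' = -0.514 → ψ = 0.545
Converged at ψ = 0.545.
Compositions from xᵢ = zᵢ/(1+ψ(Kᵢ−1)), yᵢ = Kᵢxᵢ:
  1: x = 0.117, y = 0.369
  2: x = 0.393, y = 0.433
  3: x = 0.490, y = 0.198

ψ = 0.545, x_1 = 0.117, y_1 = 0.369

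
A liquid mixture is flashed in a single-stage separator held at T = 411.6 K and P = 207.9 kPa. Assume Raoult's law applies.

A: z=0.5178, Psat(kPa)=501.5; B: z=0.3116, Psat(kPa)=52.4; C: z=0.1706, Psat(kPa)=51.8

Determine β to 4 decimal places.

Raoult's law: Kᵢ = Pᵢˢᵃᵗ/P = Pᵢˢᵃᵗ/207.9.
  K_A = 501.5/207.9 = 2.412217, K_B = 52.4/207.9 = 0.252044, K_C = 51.8/207.9 = 0.249158
Material balance + equilibrium reduce to Σ zᵢ(Kᵢ−1)/(1+β(Kᵢ−1)) = 0.
Check two-phase: ΣzᵢKᵢ = 1.3701 > 1 and Σzᵢ/Kᵢ = 2.1357 > 1, so g(0) = 0.3701 > 0 and g(1) = -1.1357 < 0.
Newton–Raphson from β = 0.5:
  β = 0.5000: g = -0.14878, g' = -1.0461 → β = 0.3578
  β = 0.3578: g = -0.00757, g' = -0.9606 → β = 0.3499
Converged at β = 0.3499.

β = 0.3499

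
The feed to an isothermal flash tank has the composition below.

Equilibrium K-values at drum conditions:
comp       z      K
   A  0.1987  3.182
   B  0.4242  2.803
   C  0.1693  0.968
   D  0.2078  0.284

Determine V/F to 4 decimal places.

Material balance + equilibrium reduce to Σ zᵢ(Kᵢ−1)/(1+V/F(Kᵢ−1)) = 0.
Check two-phase: ΣzᵢKᵢ = 2.0442 > 1 and Σzᵢ/Kᵢ = 1.1204 > 1, so g(0) = 1.0442 > 0 and g(1) = -0.1204 < 0.
Iterate (Newton) starting at V/F = 0.5:
  V/F = 0.5000: g = 0.37232, g' = -0.8564 → V/F = 0.9347
  V/F = 0.9347: g = -0.02800, g' = -1.2678 → V/F = 0.9127
  V/F = 0.9127: g = -0.00088, g' = -1.1900 → V/F = 0.9119
Converged at V/F = 0.9119.

V/F = 0.9119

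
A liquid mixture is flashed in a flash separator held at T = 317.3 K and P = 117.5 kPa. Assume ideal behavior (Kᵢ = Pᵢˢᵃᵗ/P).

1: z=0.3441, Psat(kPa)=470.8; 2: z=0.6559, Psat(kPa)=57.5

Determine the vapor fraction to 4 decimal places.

Raoult's law: Kᵢ = Pᵢˢᵃᵗ/P = Pᵢˢᵃᵗ/117.5.
  K_1 = 470.8/117.5 = 4.006809, K_2 = 57.5/117.5 = 0.489362
Let ψ = V/F and solve Σ zᵢ(Kᵢ−1)/(1+ψ(Kᵢ−1)) = 0.
Check two-phase: ΣzᵢKᵢ = 1.6997 > 1 and Σzᵢ/Kᵢ = 1.4262 > 1, so g(0) = 0.6997 > 0 and g(1) = -0.4262 < 0.
Newton–Raphson from ψ = 0.44:
  ψ = 0.4400: g = 0.01340, g' = -0.8610 → ψ = 0.4556
  ψ = 0.4556: g = 0.00013, g' = -0.8444 → ψ = 0.4557
Converged at ψ = 0.4557.

ψ = 0.4557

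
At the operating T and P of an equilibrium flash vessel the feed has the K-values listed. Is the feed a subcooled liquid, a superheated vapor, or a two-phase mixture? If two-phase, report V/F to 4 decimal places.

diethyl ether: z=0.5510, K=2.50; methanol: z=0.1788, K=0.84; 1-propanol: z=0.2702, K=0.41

two-phase, V/F = 0.8665

ΣzᵢKᵢ = 1.6385; Σzᵢ/Kᵢ = 1.0923.
Both exceed 1, so a two-phase solution exists.
Iterate (Newton) starting at ψ = 0.67:
  ψ = 0.6700: g = 0.11654, g' = -0.5714 → ψ = 0.8740
  ψ = 0.8740: g = -0.00475, g' = -0.6393 → ψ = 0.8665
Converged at ψ = 0.8665.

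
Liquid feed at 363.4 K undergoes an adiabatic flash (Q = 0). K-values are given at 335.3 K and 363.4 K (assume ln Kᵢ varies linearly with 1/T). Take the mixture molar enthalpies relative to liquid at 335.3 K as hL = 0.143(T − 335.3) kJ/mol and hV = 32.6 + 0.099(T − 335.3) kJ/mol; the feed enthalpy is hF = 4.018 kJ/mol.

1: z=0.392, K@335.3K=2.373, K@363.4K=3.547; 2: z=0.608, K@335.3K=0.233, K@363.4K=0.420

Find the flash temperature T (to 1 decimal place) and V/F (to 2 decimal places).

Adiabatic flash: solve Rachford–Rice at each trial T, then check hF = ψ·hV(T) + (1−ψ)·hL(T).
  T = 335.3 K: K = (2.373, 0.233), RR gives ψ = 0.068, H_out = 2.225 kJ/mol
  T = 363.4 K: K = (3.547, 0.420), RR gives ψ = 0.437, H_out = 17.729 kJ/mol
  T = 349.4 K: K = (2.927, 0.317), RR gives ψ = 0.258, H_out = 10.277 kJ/mol
  T = 342.4 K: K = (2.643, 0.273), RR gives ψ = 0.169, H_out = 6.474 kJ/mol
  T = 338.9 K: K = (2.508, 0.253), RR gives ψ = 0.121, H_out = 4.449 kJ/mol
  T = 337.1 K: K = (2.440, 0.243), RR gives ψ = 0.095, H_out = 3.358 kJ/mol
Linear interpolation between T = 337.1 (H_out = 3.358) and T = 338.9 (H_out = 4.449) on hF = 4.018 gives T ≈ 338.2 K, at which ψ = 0.11.

T = 338.2 K, V/F = 0.11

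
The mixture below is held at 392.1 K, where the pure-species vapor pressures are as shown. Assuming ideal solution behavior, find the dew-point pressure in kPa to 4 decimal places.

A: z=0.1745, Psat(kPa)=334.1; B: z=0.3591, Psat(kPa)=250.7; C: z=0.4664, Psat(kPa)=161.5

At the dew point ψ → 1, so Σzᵢ/Kᵢ = 1 with Kᵢ = Pᵢˢᵃᵗ/P ⇒ 1/P = Σzᵢ/Pᵢˢᵃᵗ.
1/P = 0.1745/334.1 + 0.3591/250.7 + 0.4664/161.5 = 0.0048426 ⇒ P = 206.5001 kPa

Pdew = 206.5001 kPa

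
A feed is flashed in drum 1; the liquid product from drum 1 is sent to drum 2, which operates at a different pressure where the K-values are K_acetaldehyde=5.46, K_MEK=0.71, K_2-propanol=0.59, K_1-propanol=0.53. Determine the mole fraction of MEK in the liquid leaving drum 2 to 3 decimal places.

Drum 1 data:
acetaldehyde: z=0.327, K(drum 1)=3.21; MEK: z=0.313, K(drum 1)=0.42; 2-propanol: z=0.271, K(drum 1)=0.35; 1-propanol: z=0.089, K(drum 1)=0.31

Drum 1:
Let ψ₁ = V/F and solve Σ zᵢ(Kᵢ−1)/(1+ψ₁(Kᵢ−1)) = 0.
Check two-phase: ΣzᵢKᵢ = 1.304 > 1 and Σzᵢ/Kᵢ = 1.908 > 1, so g(0) = 0.304 > 0 and g(1) = -0.908 < 0.
Newton iteration, ψ₁⁰ = 0.37:
  ψ₁ = 0.370: g = -0.1480, g' = -0.929 → ψ₁ = 0.211
  ψ₁ = 0.211: g = 0.0103, g' = -1.092 → ψ₁ = 0.220
Converged at ψ₁ = 0.220.
Drum-1 compositions:
  acetaldehyde: x = 0.220, y = 0.706
  MEK: x = 0.359, y = 0.151
  2-propanol: x = 0.316, y = 0.111
  1-propanol: x = 0.105, y = 0.033
Drum-2 feed = drum-1 liquid: z₂ = (0.2200, 0.3588, 0.3163, 0.1049).
Drum 2:
Material balance + equilibrium reduce to Σ zᵢ(Kᵢ−1)/(1+ψ₂(Kᵢ−1)) = 0.
Check two-phase: ΣzᵢKᵢ = 1.698 > 1 and Σzᵢ/Kᵢ = 1.280 > 1, so g(0) = 0.698 > 0 and g(1) = -0.280 < 0.
Newton iteration, ψ₂⁰ = 0.57:
  ψ₂ = 0.570: g = -0.0843, g' = -0.526 → ψ₂ = 0.410
  ψ₂ = 0.410: g = 0.0120, g' = -0.699 → ψ₂ = 0.427
Converged at ψ₂ = 0.427.
  acetaldehyde: x = 0.076, y = 0.413
  MEK: x = 0.410, y = 0.291
  2-propanol: x = 0.383, y = 0.226
  1-propanol: x = 0.131, y = 0.070

x_MEK (drum 2) = 0.410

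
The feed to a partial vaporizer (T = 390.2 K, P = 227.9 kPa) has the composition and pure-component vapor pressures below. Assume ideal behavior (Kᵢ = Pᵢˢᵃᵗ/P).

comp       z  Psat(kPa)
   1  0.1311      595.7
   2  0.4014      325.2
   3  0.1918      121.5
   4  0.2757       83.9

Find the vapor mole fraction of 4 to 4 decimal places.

y_4 = 0.1200

Raoult's law: Kᵢ = Pᵢˢᵃᵗ/P = Pᵢˢᵃᵗ/227.9.
  K_1 = 595.7/227.9 = 2.613866, K_2 = 325.2/227.9 = 1.426942, K_3 = 121.5/227.9 = 0.533129, K_4 = 83.9/227.9 = 0.368144
Material balance + equilibrium reduce to Σ zᵢ(Kᵢ−1)/(1+V/F(Kᵢ−1)) = 0.
Check two-phase: ΣzᵢKᵢ = 1.1192 > 1 and Σzᵢ/Kᵢ = 1.4401 > 1, so g(0) = 0.1192 > 0 and g(1) = -0.4401 < 0.
Newton–Raphson from V/F = 0.43:
  V/F = 0.4300: g = -0.08153, g' = -0.4442 → V/F = 0.2464
  V/F = 0.2464: g = -0.00109, g' = -0.4425 → V/F = 0.2440
Converged at V/F = 0.2440.
Compositions from xᵢ = zᵢ/(1+V/F(Kᵢ−1)), yᵢ = Kᵢxᵢ:
  1: x = 0.0941, y = 0.2459
  2: x = 0.3635, y = 0.5187
  3: x = 0.2165, y = 0.1154
  4: x = 0.3259, y = 0.1200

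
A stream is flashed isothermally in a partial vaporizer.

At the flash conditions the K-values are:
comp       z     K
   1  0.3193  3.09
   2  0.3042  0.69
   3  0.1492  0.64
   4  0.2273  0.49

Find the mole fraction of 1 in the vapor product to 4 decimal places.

Rachford–Rice: g(β) = Σ zᵢ(Kᵢ−1)/(1+β(Kᵢ−1)) = 0.
Check two-phase: ΣzᵢKᵢ = 1.4034 > 1 and Σzᵢ/Kᵢ = 1.2412 > 1, so g(0) = 0.4034 > 0 and g(1) = -0.2412 < 0.
Newton–Raphson from β = 0.34:
  β = 0.3400: g = 0.08326, g' = -0.6248 → β = 0.4733
  β = 0.4733: g = 0.00743, g' = -0.5235 → β = 0.4875
  β = 0.4875: g = 0.00005, g' = -0.5159 → β = 0.4876
Converged at β = 0.4876.
Compositions from xᵢ = zᵢ/(1+β(Kᵢ−1)), yᵢ = Kᵢxᵢ:
  1: x = 0.1581, y = 0.4887
  2: x = 0.3584, y = 0.2473
  3: x = 0.1810, y = 0.1158
  4: x = 0.3025, y = 0.1482

y_1 = 0.4887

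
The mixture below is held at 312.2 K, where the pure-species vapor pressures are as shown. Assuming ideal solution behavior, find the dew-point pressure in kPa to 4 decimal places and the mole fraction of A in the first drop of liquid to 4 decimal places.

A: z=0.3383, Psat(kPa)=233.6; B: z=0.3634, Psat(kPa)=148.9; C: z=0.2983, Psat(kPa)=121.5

Pdew = 157.6315 kPa, x_A = 0.2283

At the dew point ψ → 1, so Σzᵢ/Kᵢ = 1 with Kᵢ = Pᵢˢᵃᵗ/P ⇒ 1/P = Σzᵢ/Pᵢˢᵃᵗ.
1/P = 0.3383/233.6 + 0.3634/148.9 + 0.2983/121.5 = 0.0063439 ⇒ P = 157.6315 kPa
xᵢ = zᵢP/Pᵢˢᵃᵗ ⇒ x_A = 0.3383·157.6315/233.6 = 0.2283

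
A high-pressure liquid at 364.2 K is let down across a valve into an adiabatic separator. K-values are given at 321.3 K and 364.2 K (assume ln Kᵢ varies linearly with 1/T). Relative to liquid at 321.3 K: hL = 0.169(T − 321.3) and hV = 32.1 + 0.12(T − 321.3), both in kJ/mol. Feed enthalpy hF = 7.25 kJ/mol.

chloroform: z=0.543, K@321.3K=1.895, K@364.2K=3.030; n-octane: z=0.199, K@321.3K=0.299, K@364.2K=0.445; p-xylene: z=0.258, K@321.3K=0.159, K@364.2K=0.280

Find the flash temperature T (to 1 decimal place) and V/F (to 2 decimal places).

T = 323.4 K, V/F = 0.22

Adiabatic flash: solve Rachford–Rice at each trial T, then check hF = ψ·hV(T) + (1−ψ)·hL(T).
  T = 321.3 K: K = (1.895, 0.299, 0.159), RR gives ψ = 0.185, H_out = 5.925 kJ/mol
  T = 364.2 K: K = (3.030, 0.445, 0.280), RR gives ψ = 0.604, H_out = 25.378 kJ/mol
  T = 342.8 K: K = (2.433, 0.370, 0.215), RR gives ψ = 0.434, H_out = 17.100 kJ/mol
  T = 332.1 K: K = (2.157, 0.334, 0.186), RR gives ψ = 0.327, H_out = 12.152 kJ/mol
  T = 326.7 K: K = (2.024, 0.316, 0.172), RR gives ψ = 0.262, H_out = 9.249 kJ/mol
  T = 324.0 K: K = (1.959, 0.308, 0.165), RR gives ψ = 0.225, H_out = 7.649 kJ/mol
  T = 322.6 K: K = (1.926, 0.303, 0.162), RR gives ψ = 0.205, H_out = 6.772 kJ/mol
Linear interpolation between T = 322.6 (H_out = 6.772) and T = 324.0 (H_out = 7.649) on hF = 7.25 gives T ≈ 323.4 K, at which ψ = 0.22.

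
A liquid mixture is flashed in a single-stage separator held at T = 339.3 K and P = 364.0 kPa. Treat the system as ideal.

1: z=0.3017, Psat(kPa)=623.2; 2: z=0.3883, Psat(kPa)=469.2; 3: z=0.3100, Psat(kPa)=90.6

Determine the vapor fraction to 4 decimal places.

ψ = 0.2509

Raoult's law: Kᵢ = Pᵢˢᵃᵗ/P = Pᵢˢᵃᵗ/364.0.
  K_1 = 623.2/364.0 = 1.712088, K_2 = 469.2/364.0 = 1.289011, K_3 = 90.6/364.0 = 0.248901
Material balance + equilibrium reduce to Σ zᵢ(Kᵢ−1)/(1+ψ(Kᵢ−1)) = 0.
Feasibility: ΣzᵢKᵢ = 1.0942, Σzᵢ/Kᵢ = 1.7229 — both > 1, two phases present.
Newton iteration, ψ⁰ = 0.48:
  ψ = 0.4800: g = -0.10545, g' = -0.5377 → ψ = 0.2839
  ψ = 0.2839: g = -0.01351, g' = -0.4161 → ψ = 0.2514
  ψ = 0.2514: g = -0.00020, g' = -0.4040 → ψ = 0.2509
Converged at ψ = 0.2509.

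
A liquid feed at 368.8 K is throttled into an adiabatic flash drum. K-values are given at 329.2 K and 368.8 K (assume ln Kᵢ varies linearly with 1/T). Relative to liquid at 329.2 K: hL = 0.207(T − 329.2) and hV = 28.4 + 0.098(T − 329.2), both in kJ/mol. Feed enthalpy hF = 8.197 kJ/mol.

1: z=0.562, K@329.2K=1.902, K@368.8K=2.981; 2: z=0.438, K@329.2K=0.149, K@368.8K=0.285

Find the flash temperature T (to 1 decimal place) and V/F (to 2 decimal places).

T = 334.9 K, V/F = 0.25

Adiabatic flash: solve Rachford–Rice at each trial T, then check hF = ψ·hV(T) + (1−ψ)·hL(T).
  T = 329.2 K: K = (1.902, 0.149), RR gives ψ = 0.175, H_out = 4.965 kJ/mol
  T = 368.8 K: K = (2.981, 0.285), RR gives ψ = 0.565, H_out = 21.802 kJ/mol
  T = 349.0 K: K = (2.412, 0.210), RR gives ψ = 0.401, H_out = 14.622 kJ/mol
  T = 339.1 K: K = (2.149, 0.178), RR gives ψ = 0.302, H_out = 10.309 kJ/mol
  T = 334.1 K: K = (2.022, 0.163), RR gives ψ = 0.243, H_out = 7.782 kJ/mol
  T = 336.6 K: K = (2.085, 0.170), RR gives ψ = 0.274, H_out = 9.083 kJ/mol
  T = 335.4 K: K = (2.055, 0.167), RR gives ψ = 0.259, H_out = 8.469 kJ/mol
Linear interpolation between T = 334.1 (H_out = 7.782) and T = 335.4 (H_out = 8.469) on hF = 8.197 gives T ≈ 334.9 K, at which ψ = 0.25.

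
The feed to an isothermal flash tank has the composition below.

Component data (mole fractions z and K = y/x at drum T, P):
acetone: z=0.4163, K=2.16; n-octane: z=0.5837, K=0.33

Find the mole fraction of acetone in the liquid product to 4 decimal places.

x_acetone = 0.3661

Material balance + equilibrium reduce to Σ zᵢ(Kᵢ−1)/(1+V/F(Kᵢ−1)) = 0.
g(0) = ΣzᵢKᵢ − 1 = 0.0918 and g(1) = 1 − Σzᵢ/Kᵢ = -0.9615, so a root lies in (0, 1).
Newton iteration, V/F⁰ = 0.36:
  V/F = 0.3600: g = -0.17474, g' = -0.7338 → V/F = 0.1219
  V/F = 0.1219: g = -0.00276, g' = -0.7407 → V/F = 0.1181
Converged at V/F = 0.1182.
Compositions from xᵢ = zᵢ/(1+V/F(Kᵢ−1)), yᵢ = Kᵢxᵢ:
  acetone: x = 0.3661, y = 0.7908
  n-octane: x = 0.6339, y = 0.2092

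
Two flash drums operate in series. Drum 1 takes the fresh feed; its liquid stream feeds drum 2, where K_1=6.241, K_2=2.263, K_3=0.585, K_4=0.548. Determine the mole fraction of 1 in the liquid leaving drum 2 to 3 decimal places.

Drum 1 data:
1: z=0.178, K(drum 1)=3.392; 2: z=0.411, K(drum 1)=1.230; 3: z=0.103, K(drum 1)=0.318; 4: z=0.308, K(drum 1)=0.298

x_1 (drum 2) = 0.021

Drum 1:
Let ψ₁ = V/F and solve Σ zᵢ(Kᵢ−1)/(1+ψ₁(Kᵢ−1)) = 0.
g(0) = ΣzᵢKᵢ − 1 = 0.234 and g(1) = 1 − Σzᵢ/Kᵢ = -0.744, so a root lies in (0, 1).
Newton iteration, ψ₁⁰ = 0.5:
  ψ₁ = 0.500: g = -0.1611, g' = -0.699 → ψ₁ = 0.270
  ψ₁ = 0.270: g = -0.0050, g' = -0.698 → ψ₁ = 0.263
Converged at ψ₁ = 0.263.
Drum-1 compositions:
  1: x = 0.109, y = 0.371
  2: x = 0.388, y = 0.477
  3: x = 0.125, y = 0.040
  4: x = 0.378, y = 0.113
Drum-2 feed = drum-1 liquid: z₂ = (0.1093, 0.3876, 0.1255, 0.3776).
Drum 2:
Material balance + equilibrium reduce to Σ zᵢ(Kᵢ−1)/(1+ψ₂(Kᵢ−1)) = 0.
Check two-phase: ΣzᵢKᵢ = 1.840 > 1 and Σzᵢ/Kᵢ = 1.092 > 1, so g(0) = 0.840 > 0 and g(1) = -0.092 < 0.
Newton iteration, ψ₂⁰ = 0.37:
  ψ₂ = 0.370: g = 0.2621, g' = -0.776 → ψ₂ = 0.708
  ψ₂ = 0.708: g = 0.0555, g' = -0.518 → ψ₂ = 0.815
  ψ₂ = 0.815: g = 0.0011, g' = -0.501 → ψ₂ = 0.817
Converged at ψ₂ = 0.817.
  1: x = 0.021, y = 0.129
  2: x = 0.191, y = 0.432
  3: x = 0.190, y = 0.111
  4: x = 0.599, y = 0.328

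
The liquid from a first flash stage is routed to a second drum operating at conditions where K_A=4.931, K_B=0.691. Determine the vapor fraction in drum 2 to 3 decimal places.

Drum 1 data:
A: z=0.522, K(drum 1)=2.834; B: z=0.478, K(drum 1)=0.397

Drum 1:
Material balance + equilibrium reduce to Σ zᵢ(Kᵢ−1)/(1+ψ₁(Kᵢ−1)) = 0.
g(0) = ΣzᵢKᵢ − 1 = 0.669 and g(1) = 1 − Σzᵢ/Kᵢ = -0.388, so a root lies in (0, 1).
Binary case is linear: z₁(K₁−1)(1+ψ₁(K₂−1)) + z₂(K₂−1)(1+ψ₁(K₁−1)) = 0
⇒ ψ₁ = [z₁(K₁−1)+z₂(K₂−1)] / [−(K₁−1)(K₂−1)] = 0.6691/1.1059 = 0.605
Drum-1 compositions:
  A: x = 0.247, y = 0.701
  B: x = 0.753, y = 0.299
Drum-2 feed = drum-1 liquid: z₂ = (0.2474, 0.7526).
Drum 2:
Let ψ₂ = V/F and solve Σ zᵢ(Kᵢ−1)/(1+ψ₂(Kᵢ−1)) = 0.
Check two-phase: ΣzᵢKᵢ = 1.740 > 1 and Σzᵢ/Kᵢ = 1.139 > 1, so g(0) = 0.740 > 0 and g(1) = -0.139 < 0.
Newton iteration, ψ₂⁰ = 0.67:
  ψ₂ = 0.670: g = -0.0256, g' = -0.404 → ψ₂ = 0.607
  ψ₂ = 0.607: g = 0.0012, g' = -0.443 → ψ₂ = 0.609
Converged at ψ₂ = 0.609.
  A: x = 0.073, y = 0.359
  B: x = 0.927, y = 0.641

V/F (drum 2) = 0.609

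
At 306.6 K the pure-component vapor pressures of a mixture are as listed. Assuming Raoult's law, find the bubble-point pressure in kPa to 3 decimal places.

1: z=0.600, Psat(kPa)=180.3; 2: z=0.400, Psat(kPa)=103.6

Pbub = 149.620 kPa

At the bubble point ψ → 0, so ΣzᵢKᵢ = 1 with Kᵢ = Pᵢˢᵃᵗ/P ⇒ P = ΣzᵢPᵢˢᵃᵗ.
P = 0.600·180.3 + 0.400·103.6 = 149.620 kPa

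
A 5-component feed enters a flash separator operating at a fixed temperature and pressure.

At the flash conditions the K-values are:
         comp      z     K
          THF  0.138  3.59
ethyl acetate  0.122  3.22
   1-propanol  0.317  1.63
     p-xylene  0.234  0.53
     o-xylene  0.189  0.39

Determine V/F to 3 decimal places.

Rachford–Rice: g(V/F) = Σ zᵢ(Kᵢ−1)/(1+V/F(Kᵢ−1)) = 0.
Check two-phase: ΣzᵢKᵢ = 1.603 > 1 and Σzᵢ/Kᵢ = 1.197 > 1, so g(0) = 0.603 > 0 and g(1) = -0.197 < 0.
Newton–Raphson from V/F = 0.58:
  V/F = 0.580: g = 0.0779, g' = -0.596 → V/F = 0.711
Converged at V/F = 0.711.

V/F = 0.711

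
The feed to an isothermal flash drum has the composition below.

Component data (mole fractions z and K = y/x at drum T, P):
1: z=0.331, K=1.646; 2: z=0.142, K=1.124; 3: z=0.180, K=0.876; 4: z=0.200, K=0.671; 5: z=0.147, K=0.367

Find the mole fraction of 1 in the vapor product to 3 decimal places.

Newton–Raphson from ψ = 0.5:
  ψ = 0.500: g = -0.0605, g' = -0.241 → ψ = 0.249
  ψ = 0.249: g = -0.0039, g' = -0.216 → ψ = 0.231
Converged at ψ = 0.231.
Compositions from xᵢ = zᵢ/(1+ψ(Kᵢ−1)), yᵢ = Kᵢxᵢ:
  1: x = 0.288, y = 0.474
  2: x = 0.138, y = 0.155
  3: x = 0.185, y = 0.162
  4: x = 0.216, y = 0.145
  5: x = 0.172, y = 0.063

y_1 = 0.474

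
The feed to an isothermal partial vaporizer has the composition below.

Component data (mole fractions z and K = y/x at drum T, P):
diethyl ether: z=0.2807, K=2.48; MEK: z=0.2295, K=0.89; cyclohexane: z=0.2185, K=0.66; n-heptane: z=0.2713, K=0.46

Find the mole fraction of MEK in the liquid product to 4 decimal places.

Material balance + equilibrium reduce to Σ zᵢ(Kᵢ−1)/(1+ψ(Kᵢ−1)) = 0.
g(0) = ΣzᵢKᵢ − 1 = 0.1694 and g(1) = 1 − Σzᵢ/Kᵢ = -0.2919, so a root lies in (0, 1).
Newton–Raphson from ψ = 0.57:
  ψ = 0.5700: g = -0.10539, g' = -0.3880 → ψ = 0.2984
  ψ = 0.2984: g = 0.00475, g' = -0.4425 → ψ = 0.3091
  ψ = 0.3091: g = 0.00002, g' = -0.4379 → ψ = 0.3092
Converged at ψ = 0.3092.
Compositions from xᵢ = zᵢ/(1+ψ(Kᵢ−1)), yᵢ = Kᵢxᵢ:
  diethyl ether: x = 0.1926, y = 0.4776
  MEK: x = 0.2376, y = 0.2114
  cyclohexane: x = 0.2442, y = 0.1612
  n-heptane: x = 0.3257, y = 0.1498

x_MEK = 0.2376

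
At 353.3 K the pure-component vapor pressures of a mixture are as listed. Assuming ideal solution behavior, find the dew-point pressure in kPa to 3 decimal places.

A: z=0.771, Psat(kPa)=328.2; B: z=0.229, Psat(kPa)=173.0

Pdew = 272.266 kPa

At the dew point ψ → 1, so Σzᵢ/Kᵢ = 1 with Kᵢ = Pᵢˢᵃᵗ/P ⇒ 1/P = Σzᵢ/Pᵢˢᵃᵗ.
1/P = 0.771/328.2 + 0.229/173.0 = 0.003673 ⇒ P = 272.266 kPa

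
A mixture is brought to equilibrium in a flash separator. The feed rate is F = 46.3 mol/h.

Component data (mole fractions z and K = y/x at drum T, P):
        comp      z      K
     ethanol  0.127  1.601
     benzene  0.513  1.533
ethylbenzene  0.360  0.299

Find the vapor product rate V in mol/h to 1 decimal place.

Iterate (Newton) starting at β = 0.5:
  β = 0.500: g = -0.1140, g' = -0.537 → β = 0.288
  β = 0.288: g = -0.0141, g' = -0.421 → β = 0.254
Converged at β = 0.254.
Then V = β·F = 0.2540·46.3 = 11.8 mol/h and L = F − V = 34.5 mol/h.

V = 11.8 mol/h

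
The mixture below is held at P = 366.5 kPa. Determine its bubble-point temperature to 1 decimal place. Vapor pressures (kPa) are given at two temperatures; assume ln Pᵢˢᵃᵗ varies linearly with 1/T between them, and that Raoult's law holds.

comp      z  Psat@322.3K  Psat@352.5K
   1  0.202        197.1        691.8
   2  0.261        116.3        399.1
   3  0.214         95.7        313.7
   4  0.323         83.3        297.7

T = 349.7 K

Bubble-point temperature: ΣzᵢPᵢˢᵃᵗ(T) = P. Interpolate ln Pᵢˢᵃᵗ = aᵢ + bᵢ/T.
  T = 322.3 K: ΣzᵢPᵢˢᵃᵗ = 117.55 kPa
  T = 352.5 K: ΣzᵢPᵢˢᵃᵗ = 407.20 kPa
  T = 337.4 K: ΣzᵢPᵢˢᵃᵗ = 224.93 kPa
  T = 344.9 K: ΣzᵢPᵢˢᵃᵗ = 304.01 kPa
  T = 348.7 K: ΣzᵢPᵢˢᵃᵗ = 352.40 kPa
  T = 350.6 K: ΣzᵢPᵢˢᵃᵗ = 378.96 kPa
Interpolating between 348.7 K and 350.6 K gives T ≈ 349.7 K.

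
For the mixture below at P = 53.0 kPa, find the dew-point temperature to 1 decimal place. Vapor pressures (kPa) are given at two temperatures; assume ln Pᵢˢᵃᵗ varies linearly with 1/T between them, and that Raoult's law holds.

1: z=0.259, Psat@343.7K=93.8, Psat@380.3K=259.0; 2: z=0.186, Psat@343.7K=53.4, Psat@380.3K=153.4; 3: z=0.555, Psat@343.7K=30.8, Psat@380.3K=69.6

Dew-point temperature: Σzᵢ·P/Pᵢˢᵃᵗ(T) = 1. Interpolate ln Pᵢˢᵃᵗ = aᵢ + bᵢ/T.
  T = 343.7 K: ΣzᵢP/Pᵢˢᵃᵗ = 1.2860
  T = 380.3 K: ΣzᵢP/Pᵢˢᵃᵗ = 0.5399
  T = 362.0 K: ΣzᵢP/Pᵢˢᵃᵗ = 0.8142
  T = 352.9 K: ΣzᵢP/Pᵢˢᵃᵗ = 1.0156
  T = 357.4 K: ΣzᵢP/Pᵢˢᵃᵗ = 0.9091
  T = 355.1 K: ΣzᵢP/Pᵢˢᵃᵗ = 0.9617
Interpolating between 352.9 K and 355.1 K gives T ≈ 353.5 K.

T = 353.5 K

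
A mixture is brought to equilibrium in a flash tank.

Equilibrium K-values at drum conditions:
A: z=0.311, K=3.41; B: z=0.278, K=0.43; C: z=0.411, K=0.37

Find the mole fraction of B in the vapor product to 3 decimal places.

Iterate (Newton) starting at β = 0.34:
  β = 0.340: g = -0.1141, g' = -0.949 → β = 0.220
  β = 0.220: g = 0.0083, g' = -1.110 → β = 0.227
Converged at β = 0.227.
Compositions from xᵢ = zᵢ/(1+β(Kᵢ−1)), yᵢ = Kᵢxᵢ:
  A: x = 0.201, y = 0.685
  B: x = 0.319, y = 0.137
  C: x = 0.480, y = 0.177

y_B = 0.137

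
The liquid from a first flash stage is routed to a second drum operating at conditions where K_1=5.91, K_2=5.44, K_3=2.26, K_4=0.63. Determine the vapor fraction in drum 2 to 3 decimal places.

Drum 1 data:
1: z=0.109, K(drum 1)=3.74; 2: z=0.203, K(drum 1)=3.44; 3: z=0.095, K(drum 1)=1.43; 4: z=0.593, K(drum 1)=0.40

Drum 1:
Rachford–Rice: g(ψ₁) = Σ zᵢ(Kᵢ−1)/(1+ψ₁(Kᵢ−1)) = 0.
Check two-phase: ΣzᵢKᵢ = 1.479 > 1 and Σzᵢ/Kᵢ = 1.637 > 1, so g(0) = 0.479 > 0 and g(1) = -0.637 < 0.
Newton iteration, ψ₁⁰ = 0.5:
  ψ₁ = 0.500: g = -0.1255, g' = -0.838 → ψ₁ = 0.350
  ψ₁ = 0.350: g = 0.0045, g' = -0.920 → ψ₁ = 0.355
Converged at ψ₁ = 0.355.
Drum-1 compositions:
  1: x = 0.055, y = 0.207
  2: x = 0.109, y = 0.374
  3: x = 0.082, y = 0.118
  4: x = 0.754, y = 0.301
Drum-2 feed = drum-1 liquid: z₂ = (0.0552, 0.1088, 0.0824, 0.7536).
Drum 2:
Newton–Raphson from ψ₂ = 0.5:
  ψ₂ = 0.500: g = -0.0500, g' = -0.523 → ψ₂ = 0.404
  ψ₂ = 0.404: g = 0.0044, g' = -0.624 → ψ₂ = 0.412
Converged at ψ₂ = 0.412.
  1: x = 0.018, y = 0.108
  2: x = 0.038, y = 0.209
  3: x = 0.054, y = 0.123
  4: x = 0.889, y = 0.560

V/F (drum 2) = 0.412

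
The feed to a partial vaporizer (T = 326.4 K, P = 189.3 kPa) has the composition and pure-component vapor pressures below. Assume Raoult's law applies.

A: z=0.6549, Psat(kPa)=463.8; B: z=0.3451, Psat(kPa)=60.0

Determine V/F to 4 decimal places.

Raoult's law: Kᵢ = Pᵢˢᵃᵗ/P = Pᵢˢᵃᵗ/189.3.
  K_A = 463.8/189.3 = 2.450079, K_B = 60.0/189.3 = 0.316957
Rachford–Rice: g(V/F) = Σ zᵢ(Kᵢ−1)/(1+V/F(Kᵢ−1)) = 0.
Feasibility: ΣzᵢKᵢ = 1.7139, Σzᵢ/Kᵢ = 1.3561 — both > 1, two phases present.
Binary case is linear: z₁(K₁−1)(1+V/F(K₂−1)) + z₂(K₂−1)(1+V/F(K₁−1)) = 0
⇒ V/F = [z₁(K₁−1)+z₂(K₂−1)] / [−(K₁−1)(K₂−1)] = 0.71394/0.99047 = 0.7208

V/F = 0.7208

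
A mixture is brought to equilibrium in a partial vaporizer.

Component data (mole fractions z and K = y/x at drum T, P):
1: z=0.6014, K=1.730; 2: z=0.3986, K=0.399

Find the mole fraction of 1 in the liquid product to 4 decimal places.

Let β = V/F and solve Σ zᵢ(Kᵢ−1)/(1+β(Kᵢ−1)) = 0.
Feasibility: ΣzᵢKᵢ = 1.1995, Σzᵢ/Kᵢ = 1.3466 — both > 1, two phases present.
Iterate (Newton) starting at β = 0.5:
  β = 0.5000: g = -0.02084, g' = -0.4663 → β = 0.4553
  β = 0.4553: g = -0.00030, g' = -0.4534 → β = 0.4546
Converged at β = 0.4546.
Compositions from xᵢ = zᵢ/(1+β(Kᵢ−1)), yᵢ = Kᵢxᵢ:
  1: x = 0.4515, y = 0.7812
  2: x = 0.5485, y = 0.2188

x_1 = 0.4515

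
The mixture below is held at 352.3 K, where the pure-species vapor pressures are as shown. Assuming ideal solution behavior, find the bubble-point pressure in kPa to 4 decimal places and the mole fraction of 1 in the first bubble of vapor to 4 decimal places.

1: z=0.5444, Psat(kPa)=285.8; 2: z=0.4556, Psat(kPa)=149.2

At the bubble point ψ → 0, so ΣzᵢKᵢ = 1 with Kᵢ = Pᵢˢᵃᵗ/P ⇒ P = ΣzᵢPᵢˢᵃᵗ.
P = 0.5444·285.8 + 0.4556·149.2 = 223.5650 kPa
yᵢ = zᵢPᵢˢᵃᵗ/P ⇒ y_1 = 0.5444·285.8/223.5650 = 0.6959

Pbub = 223.5650 kPa, y_1 = 0.6959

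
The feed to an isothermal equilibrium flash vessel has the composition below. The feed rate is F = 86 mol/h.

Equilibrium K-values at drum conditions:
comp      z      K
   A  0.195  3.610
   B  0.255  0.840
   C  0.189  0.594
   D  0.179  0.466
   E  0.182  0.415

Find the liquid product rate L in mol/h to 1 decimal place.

L = 70.9 mol/h

Iterate (Newton) starting at V/F = 0.33:
  V/F = 0.330: g = -0.1062, g' = -0.603 → V/F = 0.154
  V/F = 0.154: g = 0.0183, g' = -0.854 → V/F = 0.175
  V/F = 0.175: g = 0.0005, g' = -0.808 → V/F = 0.176
Converged at V/F = 0.176.
Then V = V/F·F = 0.1759·86 = 15.1 mol/h and L = F − V = 70.9 mol/h.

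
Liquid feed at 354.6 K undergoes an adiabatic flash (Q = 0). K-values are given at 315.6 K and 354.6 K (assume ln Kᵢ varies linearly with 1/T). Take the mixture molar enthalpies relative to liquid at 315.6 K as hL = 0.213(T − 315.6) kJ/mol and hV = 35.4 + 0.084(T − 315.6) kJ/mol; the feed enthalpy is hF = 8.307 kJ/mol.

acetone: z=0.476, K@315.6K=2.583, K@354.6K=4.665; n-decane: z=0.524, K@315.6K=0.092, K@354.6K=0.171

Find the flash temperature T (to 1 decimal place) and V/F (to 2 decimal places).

Adiabatic flash: solve Rachford–Rice at each trial T, then check hF = ψ·hV(T) + (1−ψ)·hL(T).
  T = 315.6 K: K = (2.583, 0.092), RR gives ψ = 0.193, H_out = 6.840 kJ/mol
  T = 354.6 K: K = (4.665, 0.171), RR gives ψ = 0.431, H_out = 21.402 kJ/mol
  T = 335.1 K: K = (3.531, 0.128), RR gives ψ = 0.339, H_out = 15.291 kJ/mol
  T = 325.4 K: K = (3.037, 0.109), RR gives ψ = 0.277, H_out = 11.542 kJ/mol
  T = 320.5 K: K = (2.804, 0.100), RR gives ψ = 0.239, H_out = 9.340 kJ/mol
  T = 318.1 K: K = (2.694, 0.096), RR gives ψ = 0.217, H_out = 8.158 kJ/mol
Linear interpolation between T = 318.1 (H_out = 8.158) and T = 320.5 (H_out = 9.340) on hF = 8.307 gives T ≈ 318.4 K, at which ψ = 0.22.

T = 318.4 K, V/F = 0.22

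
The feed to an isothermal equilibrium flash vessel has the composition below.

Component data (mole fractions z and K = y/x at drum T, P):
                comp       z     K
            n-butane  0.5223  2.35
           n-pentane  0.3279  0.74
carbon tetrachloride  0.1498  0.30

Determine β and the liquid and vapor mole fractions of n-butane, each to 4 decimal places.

β = 0.7889, x_n-butane = 0.2529, y_n-butane = 0.5944

Let β = V/F and solve Σ zᵢ(Kᵢ−1)/(1+β(Kᵢ−1)) = 0.
Check two-phase: ΣzᵢKᵢ = 1.5150 > 1 and Σzᵢ/Kᵢ = 1.1647 > 1, so g(0) = 0.5150 > 0 and g(1) = -0.1647 < 0.
Newton iteration, β⁰ = 0.69:
  β = 0.6900: g = 0.05834, g' = -0.5627 → β = 0.7937
  β = 0.7937: g = -0.00298, g' = -0.6287 → β = 0.7889
Converged at β = 0.7889.
Compositions from xᵢ = zᵢ/(1+β(Kᵢ−1)), yᵢ = Kᵢxᵢ:
  n-butane: x = 0.2529, y = 0.5944
  n-pentane: x = 0.4125, y = 0.3053
  carbon tetrachloride: x = 0.3346, y = 0.1004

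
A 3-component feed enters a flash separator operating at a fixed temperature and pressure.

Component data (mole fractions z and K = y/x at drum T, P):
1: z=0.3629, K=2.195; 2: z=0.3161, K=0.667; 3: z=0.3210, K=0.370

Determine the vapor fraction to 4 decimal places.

Material balance + equilibrium reduce to Σ zᵢ(Kᵢ−1)/(1+ψ(Kᵢ−1)) = 0.
Check two-phase: ΣzᵢKᵢ = 1.1262 > 1 and Σzᵢ/Kᵢ = 1.5068 > 1, so g(0) = 0.1262 > 0 and g(1) = -0.5068 < 0.
Newton–Raphson from ψ = 0.41:
  ψ = 0.4100: g = -0.10350, g' = -0.5121 → ψ = 0.2079
  ψ = 0.2079: g = 0.00158, g' = -0.5417 → ψ = 0.2108
Converged at ψ = 0.2108.

ψ = 0.2108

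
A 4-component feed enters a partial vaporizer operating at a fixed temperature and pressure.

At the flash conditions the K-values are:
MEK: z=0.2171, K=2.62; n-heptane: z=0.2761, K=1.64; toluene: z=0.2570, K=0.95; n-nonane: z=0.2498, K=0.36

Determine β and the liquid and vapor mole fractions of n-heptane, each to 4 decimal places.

β = 0.6683, x_n-heptane = 0.1934, y_n-heptane = 0.3172

Material balance + equilibrium reduce to Σ zᵢ(Kᵢ−1)/(1+β(Kᵢ−1)) = 0.
Check two-phase: ΣzᵢKᵢ = 1.3557 > 1 and Σzᵢ/Kᵢ = 1.2156 > 1, so g(0) = 0.3557 > 0 and g(1) = -0.2156 < 0.
Newton–Raphson from β = 0.5:
  β = 0.5000: g = 0.07989, g' = -0.4608 → β = 0.6734
  β = 0.6734: g = -0.00256, g' = -0.5022 → β = 0.6683
Converged at β = 0.6683.
Compositions from xᵢ = zᵢ/(1+β(Kᵢ−1)), yᵢ = Kᵢxᵢ:
  MEK: x = 0.1042, y = 0.2731
  n-heptane: x = 0.1934, y = 0.3172
  toluene: x = 0.2659, y = 0.2526
  n-nonane: x = 0.4365, y = 0.1571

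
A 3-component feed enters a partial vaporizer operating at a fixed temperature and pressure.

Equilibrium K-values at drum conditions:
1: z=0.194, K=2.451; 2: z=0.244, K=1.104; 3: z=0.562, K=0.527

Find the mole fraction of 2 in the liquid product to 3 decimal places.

Let ψ = V/F and solve Σ zᵢ(Kᵢ−1)/(1+ψ(Kᵢ−1)) = 0.
Feasibility: ΣzᵢKᵢ = 1.041, Σzᵢ/Kᵢ = 1.367 — both > 1, two phases present.
Newton–Raphson from ψ = 0.69:
  ψ = 0.690: g = -0.2303, g' = -0.381 → ψ = 0.086
  ψ = 0.086: g = -0.0018, g' = -0.462 → ψ = 0.082
Converged at ψ = 0.082.
Compositions from xᵢ = zᵢ/(1+ψ(Kᵢ−1)), yᵢ = Kᵢxᵢ:
  1: x = 0.173, y = 0.425
  2: x = 0.242, y = 0.267
  3: x = 0.585, y = 0.308

x_2 = 0.242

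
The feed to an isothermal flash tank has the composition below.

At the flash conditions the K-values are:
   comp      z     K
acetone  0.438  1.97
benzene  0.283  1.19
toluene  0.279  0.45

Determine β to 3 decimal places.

Material balance + equilibrium reduce to Σ zᵢ(Kᵢ−1)/(1+β(Kᵢ−1)) = 0.
Check two-phase: ΣzᵢKᵢ = 1.325 > 1 and Σzᵢ/Kᵢ = 1.080 > 1, so g(0) = 0.325 > 0 and g(1) = -0.080 < 0.
Iterate (Newton) starting at β = 0.5:
  β = 0.500: g = 0.1236, g' = -0.356 → β = 0.847
  β = 0.847: g = -0.0078, g' = -0.428 → β = 0.829
Converged at β = 0.829.

β = 0.829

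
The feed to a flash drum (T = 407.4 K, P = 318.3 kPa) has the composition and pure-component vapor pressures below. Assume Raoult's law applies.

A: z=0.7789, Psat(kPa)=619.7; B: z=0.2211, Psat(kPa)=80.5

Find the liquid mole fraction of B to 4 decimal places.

Raoult's law: Kᵢ = Pᵢˢᵃᵗ/P = Pᵢˢᵃᵗ/318.3.
  K_A = 619.7/318.3 = 1.946905, K_B = 80.5/318.3 = 0.252906
Material balance + equilibrium reduce to Σ zᵢ(Kᵢ−1)/(1+ψ(Kᵢ−1)) = 0.
Check two-phase: ΣzᵢKᵢ = 1.5724 > 1 and Σzᵢ/Kᵢ = 1.2743 > 1, so g(0) = 0.5724 > 0 and g(1) = -0.2743 < 0.
Binary case is linear: z₁(K₁−1)(1+ψ(K₂−1)) + z₂(K₂−1)(1+ψ(K₁−1)) = 0
⇒ ψ = [z₁(K₁−1)+z₂(K₂−1)] / [−(K₁−1)(K₂−1)] = 0.57236/0.70743 = 0.8091
Compositions from xᵢ = zᵢ/(1+ψ(Kᵢ−1)), yᵢ = Kᵢxᵢ:
  A: x = 0.4410, y = 0.8586
  B: x = 0.5590, y = 0.1414

x_B = 0.5590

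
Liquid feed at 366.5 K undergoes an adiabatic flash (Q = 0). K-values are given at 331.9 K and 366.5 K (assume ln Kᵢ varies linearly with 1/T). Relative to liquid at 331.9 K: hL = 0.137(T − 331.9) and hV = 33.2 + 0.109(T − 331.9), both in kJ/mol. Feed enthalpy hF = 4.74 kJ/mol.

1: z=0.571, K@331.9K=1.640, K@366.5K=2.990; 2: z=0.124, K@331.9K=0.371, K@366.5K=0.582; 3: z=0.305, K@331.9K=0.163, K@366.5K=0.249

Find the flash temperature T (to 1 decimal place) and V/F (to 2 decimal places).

T = 334.0 K, V/F = 0.13

Adiabatic flash: solve Rachford–Rice at each trial T, then check hF = ψ·hV(T) + (1−ψ)·hL(T).
  T = 331.9 K: K = (1.640, 0.371, 0.163), RR gives ψ = 0.064, H_out = 2.129 kJ/mol
  T = 366.5 K: K = (2.990, 0.582, 0.249), RR gives ψ = 0.629, H_out = 25.019 kJ/mol
  T = 349.2 K: K = (2.248, 0.470, 0.204), RR gives ψ = 0.440, H_out = 16.774 kJ/mol
  T = 340.5 K: K = (1.926, 0.418, 0.183), RR gives ψ = 0.295, H_out = 10.886 kJ/mol
  T = 336.2 K: K = (1.779, 0.394, 0.173), RR gives ψ = 0.195, H_out = 7.045 kJ/mol
  T = 334.0 K: K = (1.707, 0.382, 0.168), RR gives ψ = 0.133, H_out = 4.698 kJ/mol
Linear interpolation between T = 334.0 (H_out = 4.698) and T = 336.2 (H_out = 7.045) on hF = 4.74 gives T ≈ 334.0 K, at which ψ = 0.13.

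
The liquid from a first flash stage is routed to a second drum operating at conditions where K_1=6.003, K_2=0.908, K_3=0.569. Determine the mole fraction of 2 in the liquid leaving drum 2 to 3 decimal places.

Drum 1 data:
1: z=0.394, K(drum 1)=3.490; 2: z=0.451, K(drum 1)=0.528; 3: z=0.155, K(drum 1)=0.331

x_2 (drum 2) = 0.631

Drum 1:
Iterate (Newton) starting at ψ₁ = 0.5:
  ψ₁ = 0.500: g = 0.0026, g' = -0.813 → ψ₁ = 0.503
Converged at ψ₁ = 0.503.
Drum-1 compositions:
  1: x = 0.175, y = 0.610
  2: x = 0.591, y = 0.312
  3: x = 0.234, y = 0.077
Drum-2 feed = drum-1 liquid: z₂ = (0.1749, 0.5915, 0.2336).
Drum 2:
Let ψ₂ = V/F and solve Σ zᵢ(Kᵢ−1)/(1+ψ₂(Kᵢ−1)) = 0.
g(0) = ΣzᵢKᵢ − 1 = 0.720 and g(1) = 1 − Σzᵢ/Kᵢ = -0.091, so a root lies in (0, 1).
Newton–Raphson from ψ₂ = 0.5:
  ψ₂ = 0.500: g = 0.0645, g' = -0.433 → ψ₂ = 0.649
  ψ₂ = 0.649: g = 0.0084, g' = -0.332 → ψ₂ = 0.674
  ψ₂ = 0.674: g = 0.0001, g' = -0.321 → ψ₂ = 0.675
Converged at ψ₂ = 0.675.
  1: x = 0.040, y = 0.240
  2: x = 0.631, y = 0.573
  3: x = 0.329, y = 0.187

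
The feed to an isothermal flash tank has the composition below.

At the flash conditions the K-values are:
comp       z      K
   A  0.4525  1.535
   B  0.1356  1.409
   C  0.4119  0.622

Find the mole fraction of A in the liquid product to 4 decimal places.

x_A = 0.3243

Material balance + equilibrium reduce to Σ zᵢ(Kᵢ−1)/(1+V/F(Kᵢ−1)) = 0.
g(0) = ΣzᵢKᵢ − 1 = 0.1418 and g(1) = 1 − Σzᵢ/Kᵢ = -0.0532, so a root lies in (0, 1).
Newton iteration, V/F⁰ = 0.5:
  V/F = 0.5000: g = 0.04506, g' = -0.1857 → V/F = 0.7426
  V/F = 0.7426: g = -0.00066, g' = -0.1934 → V/F = 0.7392
Converged at V/F = 0.7392.
Compositions from xᵢ = zᵢ/(1+V/F(Kᵢ−1)), yᵢ = Kᵢxᵢ:
  A: x = 0.3243, y = 0.4978
  B: x = 0.1041, y = 0.1467
  C: x = 0.5716, y = 0.3555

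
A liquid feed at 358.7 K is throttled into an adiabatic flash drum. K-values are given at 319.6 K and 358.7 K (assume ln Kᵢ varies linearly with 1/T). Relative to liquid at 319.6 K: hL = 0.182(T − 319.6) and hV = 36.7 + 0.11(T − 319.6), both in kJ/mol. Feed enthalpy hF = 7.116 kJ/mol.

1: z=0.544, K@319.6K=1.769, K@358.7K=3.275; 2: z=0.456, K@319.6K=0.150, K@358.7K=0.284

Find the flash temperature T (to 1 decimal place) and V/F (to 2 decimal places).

Adiabatic flash: solve Rachford–Rice at each trial T, then check hF = ψ·hV(T) + (1−ψ)·hL(T).
  T = 319.6 K: K = (1.769, 0.150), RR gives ψ = 0.047, H_out = 1.726 kJ/mol
  T = 358.7 K: K = (3.275, 0.284), RR gives ψ = 0.559, H_out = 26.069 kJ/mol
  T = 339.1 K: K = (2.448, 0.210), RR gives ψ = 0.374, H_out = 16.742 kJ/mol
  T = 329.4 K: K = (2.093, 0.179), RR gives ψ = 0.245, H_out = 10.601 kJ/mol
  T = 324.5 K: K = (1.927, 0.164), RR gives ψ = 0.158, H_out = 6.652 kJ/mol
  T = 326.9 K: K = (2.007, 0.171), RR gives ψ = 0.203, H_out = 8.683 kJ/mol
Linear interpolation between T = 324.5 (H_out = 6.652) and T = 326.9 (H_out = 8.683) on hF = 7.116 gives T ≈ 325.0 K, at which ψ = 0.17.

T = 325.0 K, V/F = 0.17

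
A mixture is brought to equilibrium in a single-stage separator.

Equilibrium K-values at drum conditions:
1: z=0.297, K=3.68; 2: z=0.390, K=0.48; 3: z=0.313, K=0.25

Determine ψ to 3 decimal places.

Let ψ = V/F and solve Σ zᵢ(Kᵢ−1)/(1+ψ(Kᵢ−1)) = 0.
Feasibility: ΣzᵢKᵢ = 1.358, Σzᵢ/Kᵢ = 2.145 — both > 1, two phases present.
Newton iteration, ψ⁰ = 0.5:
  ψ = 0.500: g = -0.3095, g' = -1.033 → ψ = 0.200
  ψ = 0.200: g = 0.0152, g' = -1.278 → ψ = 0.212
Converged at ψ = 0.212.

ψ = 0.212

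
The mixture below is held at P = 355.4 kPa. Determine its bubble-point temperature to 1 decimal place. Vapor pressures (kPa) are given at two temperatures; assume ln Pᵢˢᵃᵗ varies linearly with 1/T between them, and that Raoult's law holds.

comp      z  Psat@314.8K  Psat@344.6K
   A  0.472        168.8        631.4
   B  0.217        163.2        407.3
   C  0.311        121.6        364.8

T = 335.5 K

Bubble-point temperature: ΣzᵢPᵢˢᵃᵗ(T) = P. Interpolate ln Pᵢˢᵃᵗ = aᵢ + bᵢ/T.
  T = 314.8 K: ΣzᵢPᵢˢᵃᵗ = 152.91 kPa
  T = 344.6 K: ΣzᵢPᵢˢᵃᵗ = 499.86 kPa
  T = 329.7 K: ΣzᵢPᵢˢᵃᵗ = 283.02 kPa
  T = 337.1 K: ΣzᵢPᵢˢᵃᵗ = 377.49 kPa
  T = 333.4 K: ΣzᵢPᵢˢᵃᵗ = 327.32 kPa
  T = 335.2 K: ΣzᵢPᵢˢᵃᵗ = 350.96 kPa
Interpolating between 335.2 K and 337.1 K gives T ≈ 335.5 K.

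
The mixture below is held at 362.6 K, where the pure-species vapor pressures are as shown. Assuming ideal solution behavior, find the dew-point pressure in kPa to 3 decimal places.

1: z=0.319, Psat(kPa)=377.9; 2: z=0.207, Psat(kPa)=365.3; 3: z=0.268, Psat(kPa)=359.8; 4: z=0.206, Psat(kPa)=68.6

At the dew point ψ → 1, so Σzᵢ/Kᵢ = 1 with Kᵢ = Pᵢˢᵃᵗ/P ⇒ 1/P = Σzᵢ/Pᵢˢᵃᵗ.
1/P = 0.319/377.9 + 0.207/365.3 + 0.268/359.8 + 0.206/68.6 = 0.005159 ⇒ P = 193.852 kPa

Pdew = 193.852 kPa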